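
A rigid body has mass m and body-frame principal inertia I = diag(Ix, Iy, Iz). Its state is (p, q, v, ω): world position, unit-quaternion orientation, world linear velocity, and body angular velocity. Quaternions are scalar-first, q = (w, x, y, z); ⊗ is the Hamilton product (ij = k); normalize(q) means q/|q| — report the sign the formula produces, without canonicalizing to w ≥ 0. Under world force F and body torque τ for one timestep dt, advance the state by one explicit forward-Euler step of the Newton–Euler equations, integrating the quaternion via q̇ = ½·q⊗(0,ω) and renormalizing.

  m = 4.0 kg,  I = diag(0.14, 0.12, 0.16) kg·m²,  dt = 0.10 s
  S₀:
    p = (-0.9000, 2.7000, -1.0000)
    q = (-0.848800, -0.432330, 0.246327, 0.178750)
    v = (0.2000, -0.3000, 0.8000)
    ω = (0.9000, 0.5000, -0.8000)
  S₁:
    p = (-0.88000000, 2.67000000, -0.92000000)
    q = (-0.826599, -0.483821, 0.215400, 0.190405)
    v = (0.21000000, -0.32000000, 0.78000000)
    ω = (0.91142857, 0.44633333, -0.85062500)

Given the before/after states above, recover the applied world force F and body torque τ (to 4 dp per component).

ω₁ − ω₀ = (0.01142857, -0.05366667, -0.05062500)
I·α + gyro = (0.0000, -0.0500, -0.0900)
v₁ − v₀ = (0.01000000, -0.02000000, -0.02000000)
m·(v₁−v₀)/dt = (0.4000, -0.8000, -0.8000)

F = (0.4000, -0.8000, -0.8000)
τ = (0.0000, -0.0500, -0.0900)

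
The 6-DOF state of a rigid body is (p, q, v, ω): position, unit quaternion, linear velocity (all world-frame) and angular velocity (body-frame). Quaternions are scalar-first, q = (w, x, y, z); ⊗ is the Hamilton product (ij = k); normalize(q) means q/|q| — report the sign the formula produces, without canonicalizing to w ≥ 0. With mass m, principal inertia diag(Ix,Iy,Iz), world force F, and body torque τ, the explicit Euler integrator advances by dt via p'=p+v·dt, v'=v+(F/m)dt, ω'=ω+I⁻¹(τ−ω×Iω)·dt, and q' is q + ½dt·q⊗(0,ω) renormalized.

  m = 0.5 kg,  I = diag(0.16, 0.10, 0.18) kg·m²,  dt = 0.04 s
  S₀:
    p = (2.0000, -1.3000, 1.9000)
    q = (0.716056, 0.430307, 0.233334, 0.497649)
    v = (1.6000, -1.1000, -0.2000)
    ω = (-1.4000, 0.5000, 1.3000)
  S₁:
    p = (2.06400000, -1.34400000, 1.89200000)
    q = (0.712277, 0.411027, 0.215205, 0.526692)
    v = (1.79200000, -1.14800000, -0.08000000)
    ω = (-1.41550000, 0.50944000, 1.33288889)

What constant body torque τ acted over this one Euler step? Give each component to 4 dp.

ω₁ − ω₀ = (-0.01550000, 0.00944000, 0.03288889)
I·α + gyro = (-0.0100, 0.0600, 0.1900)

τ = (-0.0100, 0.0600, 0.1900)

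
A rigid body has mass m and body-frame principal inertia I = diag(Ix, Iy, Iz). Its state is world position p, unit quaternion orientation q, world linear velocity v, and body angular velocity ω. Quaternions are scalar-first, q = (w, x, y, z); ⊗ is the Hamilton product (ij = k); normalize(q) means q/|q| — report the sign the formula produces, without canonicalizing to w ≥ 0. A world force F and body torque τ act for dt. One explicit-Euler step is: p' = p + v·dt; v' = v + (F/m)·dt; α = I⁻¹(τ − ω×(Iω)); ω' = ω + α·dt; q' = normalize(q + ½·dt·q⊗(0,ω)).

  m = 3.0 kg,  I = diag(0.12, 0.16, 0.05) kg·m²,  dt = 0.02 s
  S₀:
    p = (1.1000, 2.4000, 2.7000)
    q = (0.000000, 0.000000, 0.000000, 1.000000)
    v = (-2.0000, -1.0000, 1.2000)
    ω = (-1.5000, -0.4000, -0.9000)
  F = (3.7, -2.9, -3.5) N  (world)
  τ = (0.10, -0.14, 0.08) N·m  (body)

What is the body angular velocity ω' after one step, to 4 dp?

precession coupling ω×(Iω) = (-0.0396, 0.0945, 0.0240)
α = I⁻¹(τ − ω×Iω) = (1.1633, -1.4656, 1.1200)
ω + α·dt = (-1.4767, -0.4293, -0.8776)

ω' = (-1.4767, -0.4293, -0.8776)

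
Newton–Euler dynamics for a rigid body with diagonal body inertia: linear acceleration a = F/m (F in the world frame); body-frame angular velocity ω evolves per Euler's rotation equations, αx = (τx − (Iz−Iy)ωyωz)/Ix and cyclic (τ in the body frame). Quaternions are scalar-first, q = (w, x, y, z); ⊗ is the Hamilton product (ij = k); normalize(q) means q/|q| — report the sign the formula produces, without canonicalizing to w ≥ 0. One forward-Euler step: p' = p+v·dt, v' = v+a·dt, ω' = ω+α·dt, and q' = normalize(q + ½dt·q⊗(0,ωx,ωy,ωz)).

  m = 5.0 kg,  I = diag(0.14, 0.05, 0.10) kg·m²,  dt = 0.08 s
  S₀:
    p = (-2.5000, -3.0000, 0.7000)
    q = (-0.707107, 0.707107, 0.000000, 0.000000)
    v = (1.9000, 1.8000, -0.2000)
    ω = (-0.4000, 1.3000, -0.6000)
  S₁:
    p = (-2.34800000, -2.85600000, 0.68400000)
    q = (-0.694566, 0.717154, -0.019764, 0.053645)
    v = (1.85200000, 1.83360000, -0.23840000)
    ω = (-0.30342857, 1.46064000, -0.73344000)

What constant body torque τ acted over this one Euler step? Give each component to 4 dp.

τ = (0.1300, 0.1100, -0.1200)

Δω = ω₁−ω₀ = (0.09657143, 0.16064000, -0.13344000)
gyro term ω₀×Iω₀ = (-0.0390, 0.0096, 0.0468)
τ = I·(Δω/dt) + ω₀×(Iω₀) = (0.1300, 0.1100, -0.1200)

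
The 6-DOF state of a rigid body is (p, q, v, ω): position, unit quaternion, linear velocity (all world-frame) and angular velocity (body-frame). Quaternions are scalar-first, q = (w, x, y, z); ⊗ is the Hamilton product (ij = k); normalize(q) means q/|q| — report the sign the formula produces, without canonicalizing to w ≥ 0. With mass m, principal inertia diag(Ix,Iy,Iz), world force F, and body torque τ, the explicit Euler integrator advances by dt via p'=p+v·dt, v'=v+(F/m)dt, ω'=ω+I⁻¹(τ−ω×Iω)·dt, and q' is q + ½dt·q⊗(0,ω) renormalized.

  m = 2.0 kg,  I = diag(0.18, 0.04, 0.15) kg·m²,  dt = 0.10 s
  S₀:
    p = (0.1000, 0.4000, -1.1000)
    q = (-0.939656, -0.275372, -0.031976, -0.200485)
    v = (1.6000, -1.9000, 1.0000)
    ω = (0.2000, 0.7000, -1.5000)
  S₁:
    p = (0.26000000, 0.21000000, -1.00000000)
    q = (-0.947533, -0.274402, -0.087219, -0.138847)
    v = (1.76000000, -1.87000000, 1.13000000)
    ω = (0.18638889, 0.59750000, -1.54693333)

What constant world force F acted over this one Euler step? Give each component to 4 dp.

F = (3.2000, 0.6000, 2.6000)

velocity change Δv = (0.16000000, 0.03000000, 0.13000000)
applied force F = (3.2000, 0.6000, 2.6000)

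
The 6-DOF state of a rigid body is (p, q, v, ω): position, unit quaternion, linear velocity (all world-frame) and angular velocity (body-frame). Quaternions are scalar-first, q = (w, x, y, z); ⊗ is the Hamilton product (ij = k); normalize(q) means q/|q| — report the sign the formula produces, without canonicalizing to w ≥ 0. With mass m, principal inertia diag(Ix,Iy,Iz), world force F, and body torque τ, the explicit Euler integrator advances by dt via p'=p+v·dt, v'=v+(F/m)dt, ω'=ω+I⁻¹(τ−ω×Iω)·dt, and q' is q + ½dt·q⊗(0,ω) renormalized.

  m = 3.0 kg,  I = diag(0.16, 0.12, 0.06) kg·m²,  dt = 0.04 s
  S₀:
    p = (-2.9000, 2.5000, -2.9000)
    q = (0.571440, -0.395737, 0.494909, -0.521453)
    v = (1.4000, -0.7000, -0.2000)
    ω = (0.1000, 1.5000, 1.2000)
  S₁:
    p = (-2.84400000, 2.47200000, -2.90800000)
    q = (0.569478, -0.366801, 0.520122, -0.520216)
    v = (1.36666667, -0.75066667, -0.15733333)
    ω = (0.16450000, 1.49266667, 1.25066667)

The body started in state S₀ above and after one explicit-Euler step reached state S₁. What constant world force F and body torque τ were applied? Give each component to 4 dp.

F = (-2.5000, -3.8000, 3.2000)
τ = (0.1500, -0.0100, 0.0700)

rate change Δω = (0.06450000, -0.00733333, 0.05066667)
ω₀×(Iω₀) = (-0.1080, 0.0120, -0.0060)
τ = I·(Δω/dt) + ω₀×(Iω₀) = (0.1500, -0.0100, 0.0700)
v₁ − v₀ = (-0.03333333, -0.05066667, 0.04266667)
F = m·Δv/dt = (-2.5000, -3.8000, 3.2000)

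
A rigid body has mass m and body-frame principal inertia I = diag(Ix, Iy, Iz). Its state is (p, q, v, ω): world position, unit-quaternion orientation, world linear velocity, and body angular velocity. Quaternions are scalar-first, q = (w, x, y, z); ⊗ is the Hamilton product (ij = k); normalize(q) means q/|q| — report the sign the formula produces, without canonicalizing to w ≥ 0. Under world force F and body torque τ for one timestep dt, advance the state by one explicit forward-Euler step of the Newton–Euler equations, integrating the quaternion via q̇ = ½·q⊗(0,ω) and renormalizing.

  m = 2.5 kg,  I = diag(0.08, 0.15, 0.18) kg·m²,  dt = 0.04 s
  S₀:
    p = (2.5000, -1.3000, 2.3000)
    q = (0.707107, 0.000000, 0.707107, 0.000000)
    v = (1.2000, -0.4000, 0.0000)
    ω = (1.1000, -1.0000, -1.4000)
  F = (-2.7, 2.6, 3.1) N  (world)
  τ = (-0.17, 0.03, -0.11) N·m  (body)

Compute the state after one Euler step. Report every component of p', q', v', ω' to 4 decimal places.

a = (-1.0800, 1.0400, 1.2400)
p' = p + v·dt = (2.5480, -1.3160, 2.3000)
v' = v + a·dt = (1.1568, -0.3584, 0.0496)
precession coupling ω×(Iω) = (0.0420, 0.1540, -0.0770)
(τ − ω×Iω)/I = (-2.6500, -0.8267, -0.1833)
ω + α·dt = (0.9940, -1.0331, -1.4073)
q⊗(0,ω) = (0.7071070, -0.2121321, -0.7071070, -1.7677675)
q' = normalize(q + ½dt·q⊗(0,ω)) = (0.7206, -0.0042, 0.6924, -0.0353)

p' = (2.5480, -1.3160, 2.3000)
q' = (0.7206, -0.0042, 0.6924, -0.0353)
v' = (1.1568, -0.3584, 0.0496)
ω' = (0.9940, -1.0331, -1.4073)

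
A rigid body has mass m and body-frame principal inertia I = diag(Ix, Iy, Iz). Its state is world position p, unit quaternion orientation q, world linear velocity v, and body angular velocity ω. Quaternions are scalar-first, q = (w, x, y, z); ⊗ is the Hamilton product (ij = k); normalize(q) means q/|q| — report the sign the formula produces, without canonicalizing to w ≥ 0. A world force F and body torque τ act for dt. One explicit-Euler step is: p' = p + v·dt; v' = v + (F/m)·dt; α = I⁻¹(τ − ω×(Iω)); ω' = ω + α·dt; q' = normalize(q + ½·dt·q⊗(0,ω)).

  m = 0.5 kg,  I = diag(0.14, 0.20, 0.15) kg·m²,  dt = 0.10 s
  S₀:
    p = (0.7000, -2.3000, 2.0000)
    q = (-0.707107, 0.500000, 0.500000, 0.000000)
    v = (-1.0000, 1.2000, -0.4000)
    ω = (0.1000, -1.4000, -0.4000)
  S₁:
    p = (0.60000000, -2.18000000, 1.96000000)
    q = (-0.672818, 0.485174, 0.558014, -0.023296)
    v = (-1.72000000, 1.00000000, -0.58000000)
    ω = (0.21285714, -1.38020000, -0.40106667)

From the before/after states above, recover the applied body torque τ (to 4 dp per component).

τ = (0.1300, 0.0400, -0.0100)

Δω = ω₁−ω₀ = (0.11285714, 0.01980000, -0.00106667)
precession coupling = (-0.0280, 0.0004, -0.0084)
I·α + gyro = (0.1300, 0.0400, -0.0100)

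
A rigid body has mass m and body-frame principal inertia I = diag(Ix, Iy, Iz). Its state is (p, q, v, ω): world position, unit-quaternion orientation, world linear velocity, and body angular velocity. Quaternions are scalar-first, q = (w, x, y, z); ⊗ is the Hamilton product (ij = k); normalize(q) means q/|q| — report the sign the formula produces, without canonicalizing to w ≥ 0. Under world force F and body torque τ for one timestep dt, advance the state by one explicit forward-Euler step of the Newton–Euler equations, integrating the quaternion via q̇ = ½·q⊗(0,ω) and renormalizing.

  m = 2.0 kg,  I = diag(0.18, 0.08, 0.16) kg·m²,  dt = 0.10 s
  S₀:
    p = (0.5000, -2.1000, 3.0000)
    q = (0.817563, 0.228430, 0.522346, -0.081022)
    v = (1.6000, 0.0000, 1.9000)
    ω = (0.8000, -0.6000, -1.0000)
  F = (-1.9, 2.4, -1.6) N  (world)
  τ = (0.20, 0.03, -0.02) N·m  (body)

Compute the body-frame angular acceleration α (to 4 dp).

ω×(Iω) gyroscopic = (0.0480, -0.0160, 0.0480)
α = I⁻¹(τ − ω×Iω) = (0.8444, 0.5750, -0.4250)

α = (0.8444, 0.5750, -0.4250)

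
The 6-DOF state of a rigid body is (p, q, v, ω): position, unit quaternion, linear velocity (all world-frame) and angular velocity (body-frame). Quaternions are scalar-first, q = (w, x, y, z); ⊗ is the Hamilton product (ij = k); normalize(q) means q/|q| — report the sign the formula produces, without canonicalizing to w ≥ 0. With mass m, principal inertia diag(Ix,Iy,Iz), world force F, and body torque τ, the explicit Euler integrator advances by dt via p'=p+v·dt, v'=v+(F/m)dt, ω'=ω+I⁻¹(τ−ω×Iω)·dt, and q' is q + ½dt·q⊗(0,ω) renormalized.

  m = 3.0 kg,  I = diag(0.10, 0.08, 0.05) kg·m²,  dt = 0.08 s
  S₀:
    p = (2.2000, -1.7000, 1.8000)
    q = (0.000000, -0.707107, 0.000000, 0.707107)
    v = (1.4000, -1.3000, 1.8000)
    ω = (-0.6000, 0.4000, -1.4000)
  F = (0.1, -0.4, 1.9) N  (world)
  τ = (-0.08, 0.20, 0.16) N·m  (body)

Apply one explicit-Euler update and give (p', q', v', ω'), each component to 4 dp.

p' = (2.3120, -1.8040, 1.9440)
q' = (0.0226, -0.7170, -0.0565, 0.6944)
v' = (1.4027, -1.3107, 1.8507)
ω' = (-0.6774, 0.5580, -1.1517)

precession coupling ω×(Iω) = (0.0168, 0.0420, 0.0048)
(τ − ω×Iω)/I = (-0.9680, 1.9750, 3.1040)
ω' = ω + α·dt = (-0.6774, 0.5580, -1.1517)
q⊗(0,ω) = (0.5656856, -0.2828428, -1.4142140, -0.2828428)
q + ½dt·q⊗(0,ω), renormalized = (0.0226, -0.7170, -0.0565, 0.6944)
a = (0.0333, -0.1333, 0.6333)
p + v·dt = (2.3120, -1.8040, 1.9440)
v' = v + a·dt = (1.4027, -1.3107, 1.8507)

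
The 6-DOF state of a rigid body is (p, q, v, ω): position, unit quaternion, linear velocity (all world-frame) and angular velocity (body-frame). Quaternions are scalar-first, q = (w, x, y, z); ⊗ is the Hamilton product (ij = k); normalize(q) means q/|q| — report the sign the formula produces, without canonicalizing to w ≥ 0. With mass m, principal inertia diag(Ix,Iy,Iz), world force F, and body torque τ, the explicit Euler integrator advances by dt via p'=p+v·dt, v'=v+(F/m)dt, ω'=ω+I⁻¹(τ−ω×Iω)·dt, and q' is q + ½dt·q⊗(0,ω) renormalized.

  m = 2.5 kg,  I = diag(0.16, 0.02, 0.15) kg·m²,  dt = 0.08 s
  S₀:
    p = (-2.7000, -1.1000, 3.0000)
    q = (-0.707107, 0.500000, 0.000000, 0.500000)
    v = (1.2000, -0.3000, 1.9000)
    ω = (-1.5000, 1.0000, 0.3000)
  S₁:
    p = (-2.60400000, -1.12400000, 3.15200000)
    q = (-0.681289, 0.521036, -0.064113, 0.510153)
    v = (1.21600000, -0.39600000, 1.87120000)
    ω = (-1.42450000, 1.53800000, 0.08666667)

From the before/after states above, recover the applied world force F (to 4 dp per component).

velocity change Δv = (0.01600000, -0.09600000, -0.02880000)
applied force F = (0.5000, -3.0000, -0.9000)

F = (0.5000, -3.0000, -0.9000)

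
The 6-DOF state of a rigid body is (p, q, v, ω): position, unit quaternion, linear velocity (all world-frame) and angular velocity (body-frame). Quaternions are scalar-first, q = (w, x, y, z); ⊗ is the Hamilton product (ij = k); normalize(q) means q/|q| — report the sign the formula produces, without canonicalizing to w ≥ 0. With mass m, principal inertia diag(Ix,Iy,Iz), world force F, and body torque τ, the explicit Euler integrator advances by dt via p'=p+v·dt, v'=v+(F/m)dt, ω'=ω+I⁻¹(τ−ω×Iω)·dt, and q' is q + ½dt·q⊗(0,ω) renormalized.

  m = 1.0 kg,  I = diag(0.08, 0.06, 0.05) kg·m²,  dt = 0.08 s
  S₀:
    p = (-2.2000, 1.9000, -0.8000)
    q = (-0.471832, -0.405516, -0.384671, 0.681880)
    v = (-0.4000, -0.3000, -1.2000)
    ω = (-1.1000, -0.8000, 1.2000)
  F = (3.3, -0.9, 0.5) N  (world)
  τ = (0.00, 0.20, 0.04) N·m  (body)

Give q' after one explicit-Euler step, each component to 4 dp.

q' = (-0.5333, -0.3804, -0.3791, 0.6536)

2q̇ = q⊗(0,ω) = (-1.5720604, 0.6029140, 0.1140168, -0.6649237)
q' = normalize(q + ½dt·q⊗(0,ω)) = (-0.5333, -0.3804, -0.3791, 0.6536)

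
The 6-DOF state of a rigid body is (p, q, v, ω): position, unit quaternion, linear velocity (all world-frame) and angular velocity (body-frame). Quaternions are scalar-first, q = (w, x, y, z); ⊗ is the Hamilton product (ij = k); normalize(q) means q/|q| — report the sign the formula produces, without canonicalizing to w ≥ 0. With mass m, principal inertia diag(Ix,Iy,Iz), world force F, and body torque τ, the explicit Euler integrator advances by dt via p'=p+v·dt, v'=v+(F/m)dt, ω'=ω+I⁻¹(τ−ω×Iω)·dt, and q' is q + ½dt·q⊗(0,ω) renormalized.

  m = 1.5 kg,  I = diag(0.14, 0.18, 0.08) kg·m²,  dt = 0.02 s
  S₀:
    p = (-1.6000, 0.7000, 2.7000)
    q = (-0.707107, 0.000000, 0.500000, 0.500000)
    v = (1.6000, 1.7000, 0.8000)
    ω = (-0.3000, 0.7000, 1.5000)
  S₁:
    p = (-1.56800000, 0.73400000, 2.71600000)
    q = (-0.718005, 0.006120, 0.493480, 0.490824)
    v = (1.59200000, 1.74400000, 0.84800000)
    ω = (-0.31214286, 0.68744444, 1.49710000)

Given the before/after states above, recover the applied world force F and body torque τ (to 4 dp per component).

Δv = v₁−v₀ = (-0.00800000, 0.04400000, 0.04800000)
F = m·Δv/dt = (-0.6000, 3.3000, 3.6000)
ω₁ − ω₀ = (-0.01214286, -0.01255556, -0.00290000)
precession coupling = (-0.1050, -0.0270, -0.0084)
I·α + gyro = (-0.1900, -0.1400, -0.0200)

F = (-0.6000, 3.3000, 3.6000)
τ = (-0.1900, -0.1400, -0.0200)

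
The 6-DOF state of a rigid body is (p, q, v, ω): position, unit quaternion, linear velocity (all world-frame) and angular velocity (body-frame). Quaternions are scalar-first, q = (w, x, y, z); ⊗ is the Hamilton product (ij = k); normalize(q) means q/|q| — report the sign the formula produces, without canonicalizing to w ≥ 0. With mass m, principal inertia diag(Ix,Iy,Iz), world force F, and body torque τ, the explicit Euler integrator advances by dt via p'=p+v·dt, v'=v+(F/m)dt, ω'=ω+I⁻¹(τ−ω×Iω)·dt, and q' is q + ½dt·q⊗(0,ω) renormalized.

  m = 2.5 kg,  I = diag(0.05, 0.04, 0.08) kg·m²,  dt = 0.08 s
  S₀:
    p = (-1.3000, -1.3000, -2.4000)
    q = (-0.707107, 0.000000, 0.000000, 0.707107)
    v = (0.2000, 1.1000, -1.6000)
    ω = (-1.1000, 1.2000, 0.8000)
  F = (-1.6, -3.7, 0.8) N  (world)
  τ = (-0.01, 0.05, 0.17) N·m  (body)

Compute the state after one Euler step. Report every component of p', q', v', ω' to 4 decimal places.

precession coupling ω×(Iω) = (0.0384, 0.0264, 0.0132)
(τ − ω×Iω)/I = (-0.9680, 0.5900, 1.9600)
ω' = ω + α·dt = (-1.1774, 1.2472, 0.9568)
2q̇ = q⊗(0,ω) = (-0.5656856, -0.0707107, -1.6263461, -0.5656856)
q + ½dt·q⊗(0,ω), renormalized = (-0.7278, -0.0028, -0.0649, 0.6827)
p + v·dt = (-1.2840, -1.2120, -2.5280)
v + (F/m)dt = (0.1488, 0.9816, -1.5744)

p' = (-1.2840, -1.2120, -2.5280)
q' = (-0.7278, -0.0028, -0.0649, 0.6827)
v' = (0.1488, 0.9816, -1.5744)
ω' = (-1.1774, 1.2472, 0.9568)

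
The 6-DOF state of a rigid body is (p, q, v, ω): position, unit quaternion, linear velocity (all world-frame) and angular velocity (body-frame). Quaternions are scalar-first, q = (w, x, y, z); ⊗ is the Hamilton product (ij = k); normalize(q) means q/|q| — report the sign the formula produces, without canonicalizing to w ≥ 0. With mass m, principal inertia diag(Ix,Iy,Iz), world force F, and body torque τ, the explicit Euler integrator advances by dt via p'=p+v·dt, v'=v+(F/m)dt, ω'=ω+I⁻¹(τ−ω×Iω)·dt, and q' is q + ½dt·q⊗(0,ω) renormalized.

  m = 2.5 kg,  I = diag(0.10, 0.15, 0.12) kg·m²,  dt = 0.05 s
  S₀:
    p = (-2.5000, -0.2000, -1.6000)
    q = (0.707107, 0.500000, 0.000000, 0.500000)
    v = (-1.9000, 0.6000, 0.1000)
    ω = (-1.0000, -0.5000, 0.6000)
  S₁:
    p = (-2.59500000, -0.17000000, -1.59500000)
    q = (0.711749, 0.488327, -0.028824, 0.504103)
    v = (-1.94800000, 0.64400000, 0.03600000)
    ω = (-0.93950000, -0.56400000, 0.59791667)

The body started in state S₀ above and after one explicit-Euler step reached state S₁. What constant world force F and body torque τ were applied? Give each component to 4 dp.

Δω = ω₁−ω₀ = (0.06050000, -0.06400000, -0.00208333)
gyro term ω₀×Iω₀ = (0.0090, 0.0120, 0.0250)
I·α + gyro = (0.1300, -0.1800, 0.0200)
velocity change Δv = (-0.04800000, 0.04400000, -0.06400000)
m·(v₁−v₀)/dt = (-2.4000, 2.2000, -3.2000)

F = (-2.4000, 2.2000, -3.2000)
τ = (0.1300, -0.1800, 0.0200)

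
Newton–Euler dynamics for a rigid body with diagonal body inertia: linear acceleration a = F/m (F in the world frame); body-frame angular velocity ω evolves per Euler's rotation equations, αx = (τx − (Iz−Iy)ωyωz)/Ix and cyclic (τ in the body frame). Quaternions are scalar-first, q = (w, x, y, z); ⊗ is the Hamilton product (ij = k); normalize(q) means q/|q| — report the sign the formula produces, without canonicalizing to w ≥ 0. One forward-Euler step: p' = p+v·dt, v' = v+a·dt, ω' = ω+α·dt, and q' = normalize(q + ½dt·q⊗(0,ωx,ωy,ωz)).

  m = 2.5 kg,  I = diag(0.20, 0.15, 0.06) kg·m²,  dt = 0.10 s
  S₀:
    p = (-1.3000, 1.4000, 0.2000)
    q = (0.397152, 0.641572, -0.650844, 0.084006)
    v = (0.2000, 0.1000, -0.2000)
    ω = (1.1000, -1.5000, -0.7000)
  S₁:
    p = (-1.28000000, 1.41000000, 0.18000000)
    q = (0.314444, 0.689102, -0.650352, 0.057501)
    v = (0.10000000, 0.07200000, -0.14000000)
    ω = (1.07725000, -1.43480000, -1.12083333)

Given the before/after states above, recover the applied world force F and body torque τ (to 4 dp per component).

rate change Δω = (-0.02275000, 0.06520000, -0.42083333)
precession coupling = (-0.0945, -0.1078, 0.0825)
applied torque τ = (-0.1400, -0.0100, -0.1700)
Δv = v₁−v₀ = (-0.10000000, -0.02800000, 0.06000000)
applied force F = (-2.5000, -0.7000, 1.5000)

F = (-2.5000, -0.7000, 1.5000)
τ = (-0.1400, -0.0100, -0.1700)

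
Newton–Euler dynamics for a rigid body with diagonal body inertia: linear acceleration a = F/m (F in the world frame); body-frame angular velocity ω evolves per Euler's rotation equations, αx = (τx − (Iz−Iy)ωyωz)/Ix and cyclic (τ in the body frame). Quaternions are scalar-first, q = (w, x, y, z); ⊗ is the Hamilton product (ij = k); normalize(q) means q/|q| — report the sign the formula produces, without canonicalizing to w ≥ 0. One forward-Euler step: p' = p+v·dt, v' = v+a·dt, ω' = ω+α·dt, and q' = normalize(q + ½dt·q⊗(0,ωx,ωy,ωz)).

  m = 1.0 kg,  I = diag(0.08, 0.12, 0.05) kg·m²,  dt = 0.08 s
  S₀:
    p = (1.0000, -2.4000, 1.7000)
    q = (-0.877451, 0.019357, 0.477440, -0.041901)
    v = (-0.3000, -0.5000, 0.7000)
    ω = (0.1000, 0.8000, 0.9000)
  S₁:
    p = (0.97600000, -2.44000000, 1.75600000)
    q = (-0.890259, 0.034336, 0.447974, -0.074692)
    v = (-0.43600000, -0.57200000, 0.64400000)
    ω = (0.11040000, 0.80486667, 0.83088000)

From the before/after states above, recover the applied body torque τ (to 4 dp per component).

ω₁ − ω₀ = (0.01040000, 0.00486667, -0.06912000)
gyro term ω₀×Iω₀ = (-0.0504, 0.0027, 0.0032)
applied torque τ = (-0.0400, 0.0100, -0.0400)

τ = (-0.0400, 0.0100, -0.0400)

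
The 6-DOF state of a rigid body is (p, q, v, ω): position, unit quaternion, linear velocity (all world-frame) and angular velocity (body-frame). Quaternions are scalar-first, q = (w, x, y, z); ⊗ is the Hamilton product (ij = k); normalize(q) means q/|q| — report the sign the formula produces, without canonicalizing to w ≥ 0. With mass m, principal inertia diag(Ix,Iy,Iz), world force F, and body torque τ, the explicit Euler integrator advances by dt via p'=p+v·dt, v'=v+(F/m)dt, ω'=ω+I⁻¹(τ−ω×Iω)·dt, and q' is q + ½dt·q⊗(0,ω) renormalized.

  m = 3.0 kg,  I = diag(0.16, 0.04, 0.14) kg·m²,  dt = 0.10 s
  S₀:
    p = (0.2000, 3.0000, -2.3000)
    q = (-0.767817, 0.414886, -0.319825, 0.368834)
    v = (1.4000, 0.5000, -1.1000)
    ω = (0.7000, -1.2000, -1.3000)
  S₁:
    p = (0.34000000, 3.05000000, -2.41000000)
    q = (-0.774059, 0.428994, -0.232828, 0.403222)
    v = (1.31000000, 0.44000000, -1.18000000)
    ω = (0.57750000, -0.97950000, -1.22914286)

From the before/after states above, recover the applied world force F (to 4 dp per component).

F = (-2.7000, -1.8000, -2.4000)

velocity change Δv = (-0.09000000, -0.06000000, -0.08000000)
F = m·Δv/dt = (-2.7000, -1.8000, -2.4000)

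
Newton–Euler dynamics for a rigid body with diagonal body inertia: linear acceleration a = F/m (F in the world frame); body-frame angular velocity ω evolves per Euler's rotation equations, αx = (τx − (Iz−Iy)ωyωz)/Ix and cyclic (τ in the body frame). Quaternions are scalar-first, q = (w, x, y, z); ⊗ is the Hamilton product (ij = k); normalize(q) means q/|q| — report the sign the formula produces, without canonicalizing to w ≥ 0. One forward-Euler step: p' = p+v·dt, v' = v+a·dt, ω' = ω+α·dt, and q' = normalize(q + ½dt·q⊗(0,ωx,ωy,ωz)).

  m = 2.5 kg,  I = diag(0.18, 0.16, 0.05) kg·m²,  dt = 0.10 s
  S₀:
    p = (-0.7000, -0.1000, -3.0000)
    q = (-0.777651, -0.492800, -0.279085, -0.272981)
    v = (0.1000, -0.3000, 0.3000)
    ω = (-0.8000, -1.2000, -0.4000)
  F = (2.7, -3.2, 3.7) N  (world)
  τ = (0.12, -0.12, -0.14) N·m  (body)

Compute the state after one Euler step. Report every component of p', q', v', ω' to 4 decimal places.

p' = (-0.6900, -0.1300, -2.9700)
q' = (-0.8173, -0.4712, -0.2307, -0.2384)
v' = (0.2080, -0.4280, 0.4480)
ω' = (-0.7040, -1.3010, -0.6416)

linear accel F/m = (1.0800, -1.2800, 1.4800)
p + v·dt = (-0.6900, -0.1300, -2.9700)
new velocity v' = (0.2080, -0.4280, 0.4480)
ω×(Iω) gyroscopic = (-0.0528, 0.0416, -0.0192)
α = I⁻¹(τ − ω×Iω) = (0.9600, -1.0100, -2.4160)
ω' = ω + α·dt = (-0.7040, -1.3010, -0.6416)
2q̇ = q⊗(0,ω) = (-0.8383344, 0.4061776, 0.9544460, 0.6791524)
q + ½dt·q⊗(0,ω), renormalized = (-0.8173, -0.4712, -0.2307, -0.2384)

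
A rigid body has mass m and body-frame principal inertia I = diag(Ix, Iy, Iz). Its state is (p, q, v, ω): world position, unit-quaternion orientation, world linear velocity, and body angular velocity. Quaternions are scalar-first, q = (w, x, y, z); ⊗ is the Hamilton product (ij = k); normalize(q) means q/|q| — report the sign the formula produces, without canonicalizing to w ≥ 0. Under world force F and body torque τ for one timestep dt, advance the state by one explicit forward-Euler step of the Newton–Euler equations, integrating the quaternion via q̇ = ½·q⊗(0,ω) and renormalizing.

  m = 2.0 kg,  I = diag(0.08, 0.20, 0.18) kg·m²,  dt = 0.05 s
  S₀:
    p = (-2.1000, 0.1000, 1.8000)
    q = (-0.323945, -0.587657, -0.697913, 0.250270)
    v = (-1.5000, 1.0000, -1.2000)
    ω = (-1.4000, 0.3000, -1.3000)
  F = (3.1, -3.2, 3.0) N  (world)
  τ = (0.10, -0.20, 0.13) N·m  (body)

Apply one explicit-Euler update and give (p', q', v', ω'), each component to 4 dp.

p' = (-2.1750, 0.1500, 1.7400)
q' = (-0.3308, -0.5549, -0.7274, 0.2317)
v' = (-1.4225, 0.9200, -1.1250)
ω' = (-1.3424, 0.2955, -1.2499)

a = (1.5500, -1.6000, 1.5000)
p' = p + v·dt = (-2.1750, 0.1500, 1.7400)
new velocity v' = (-1.4225, 0.9200, -1.1250)
ω×(Iω) gyroscopic = (0.0078, -0.1820, -0.0504)
(τ − ω×Iω)/I = (1.1525, -0.0900, 1.0022)
ω + α·dt = (-1.3424, 0.2955, -1.2499)
q⊗(0,ω) = (-0.2879949, 1.2857289, -1.2115156, -0.7322468)
q' = normalize(q + ½dt·q⊗(0,ω)) = (-0.3308, -0.5549, -0.7274, 0.2317)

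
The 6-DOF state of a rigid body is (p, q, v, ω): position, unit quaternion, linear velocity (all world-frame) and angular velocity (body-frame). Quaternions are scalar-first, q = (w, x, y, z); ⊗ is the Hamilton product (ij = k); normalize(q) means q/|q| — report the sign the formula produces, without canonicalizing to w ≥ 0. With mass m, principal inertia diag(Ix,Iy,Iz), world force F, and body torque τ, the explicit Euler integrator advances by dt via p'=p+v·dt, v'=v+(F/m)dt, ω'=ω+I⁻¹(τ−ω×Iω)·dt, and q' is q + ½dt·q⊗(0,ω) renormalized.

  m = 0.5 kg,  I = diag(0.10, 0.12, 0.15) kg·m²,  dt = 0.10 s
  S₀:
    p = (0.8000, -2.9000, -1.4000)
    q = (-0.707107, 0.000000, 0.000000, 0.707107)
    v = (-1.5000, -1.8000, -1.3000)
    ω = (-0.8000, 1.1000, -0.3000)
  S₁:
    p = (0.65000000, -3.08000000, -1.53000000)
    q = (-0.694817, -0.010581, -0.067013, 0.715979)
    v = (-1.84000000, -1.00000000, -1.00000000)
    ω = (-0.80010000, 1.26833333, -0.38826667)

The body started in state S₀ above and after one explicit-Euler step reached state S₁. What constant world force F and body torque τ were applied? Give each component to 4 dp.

F = (-1.7000, 4.0000, 1.5000)
τ = (-0.0100, 0.1900, -0.1500)

rate change Δω = (-0.00010000, 0.16833333, -0.08826667)
τ = I·(Δω/dt) + ω₀×(Iω₀) = (-0.0100, 0.1900, -0.1500)
v₁ − v₀ = (-0.34000000, 0.80000000, 0.30000000)
F = m·Δv/dt = (-1.7000, 4.0000, 1.5000)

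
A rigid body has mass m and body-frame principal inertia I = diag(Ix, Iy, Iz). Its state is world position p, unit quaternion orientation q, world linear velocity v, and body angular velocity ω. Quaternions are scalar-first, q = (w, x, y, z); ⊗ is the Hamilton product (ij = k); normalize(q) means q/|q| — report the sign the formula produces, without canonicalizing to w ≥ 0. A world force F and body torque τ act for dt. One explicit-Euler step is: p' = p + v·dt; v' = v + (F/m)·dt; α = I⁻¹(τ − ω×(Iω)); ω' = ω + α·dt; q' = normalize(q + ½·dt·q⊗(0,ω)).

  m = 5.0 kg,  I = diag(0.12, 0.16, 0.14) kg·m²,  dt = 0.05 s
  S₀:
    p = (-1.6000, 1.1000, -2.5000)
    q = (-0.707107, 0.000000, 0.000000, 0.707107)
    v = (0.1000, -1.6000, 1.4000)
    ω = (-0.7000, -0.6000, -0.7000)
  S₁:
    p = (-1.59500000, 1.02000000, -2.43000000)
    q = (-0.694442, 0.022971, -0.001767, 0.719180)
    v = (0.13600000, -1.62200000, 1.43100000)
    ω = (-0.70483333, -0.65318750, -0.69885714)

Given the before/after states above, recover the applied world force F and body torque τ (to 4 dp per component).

velocity change Δv = (0.03600000, -0.02200000, 0.03100000)
m·(v₁−v₀)/dt = (3.6000, -2.2000, 3.1000)
Δω = ω₁−ω₀ = (-0.00483333, -0.05318750, 0.00114286)
I·α + gyro = (-0.0200, -0.1800, 0.0200)

F = (3.6000, -2.2000, 3.1000)
τ = (-0.0200, -0.1800, 0.0200)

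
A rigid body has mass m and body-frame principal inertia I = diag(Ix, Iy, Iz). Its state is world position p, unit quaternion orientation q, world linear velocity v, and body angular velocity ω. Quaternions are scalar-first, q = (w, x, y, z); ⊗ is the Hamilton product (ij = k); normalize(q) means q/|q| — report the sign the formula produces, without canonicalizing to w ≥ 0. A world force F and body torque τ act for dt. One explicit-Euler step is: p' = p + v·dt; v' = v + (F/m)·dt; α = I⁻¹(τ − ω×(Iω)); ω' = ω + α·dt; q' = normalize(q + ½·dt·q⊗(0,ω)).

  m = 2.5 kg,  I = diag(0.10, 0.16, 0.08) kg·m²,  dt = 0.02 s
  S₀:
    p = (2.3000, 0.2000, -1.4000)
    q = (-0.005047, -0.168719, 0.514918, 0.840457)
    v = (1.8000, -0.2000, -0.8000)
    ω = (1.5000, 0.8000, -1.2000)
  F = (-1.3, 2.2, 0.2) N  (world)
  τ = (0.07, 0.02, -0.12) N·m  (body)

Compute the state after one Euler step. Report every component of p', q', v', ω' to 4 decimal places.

angular accel α = (-0.0680, 0.3500, -2.4000)
new body rate ω' = (1.4986, 0.8070, -1.2480)
q⊗(0,ω) = (0.8496925, -1.2978377, 1.0541851, -0.9012958)
q' = normalize(q + ½dt·q⊗(0,ω)) = (0.0034, -0.1817, 0.5253, 0.8313)
a = F/m = (-0.5200, 0.8800, 0.0800)
p + v·dt = (2.3360, 0.1960, -1.4160)
v' = v + a·dt = (1.7896, -0.1824, -0.7984)

p' = (2.3360, 0.1960, -1.4160)
q' = (0.0034, -0.1817, 0.5253, 0.8313)
v' = (1.7896, -0.1824, -0.7984)
ω' = (1.4986, 0.8070, -1.2480)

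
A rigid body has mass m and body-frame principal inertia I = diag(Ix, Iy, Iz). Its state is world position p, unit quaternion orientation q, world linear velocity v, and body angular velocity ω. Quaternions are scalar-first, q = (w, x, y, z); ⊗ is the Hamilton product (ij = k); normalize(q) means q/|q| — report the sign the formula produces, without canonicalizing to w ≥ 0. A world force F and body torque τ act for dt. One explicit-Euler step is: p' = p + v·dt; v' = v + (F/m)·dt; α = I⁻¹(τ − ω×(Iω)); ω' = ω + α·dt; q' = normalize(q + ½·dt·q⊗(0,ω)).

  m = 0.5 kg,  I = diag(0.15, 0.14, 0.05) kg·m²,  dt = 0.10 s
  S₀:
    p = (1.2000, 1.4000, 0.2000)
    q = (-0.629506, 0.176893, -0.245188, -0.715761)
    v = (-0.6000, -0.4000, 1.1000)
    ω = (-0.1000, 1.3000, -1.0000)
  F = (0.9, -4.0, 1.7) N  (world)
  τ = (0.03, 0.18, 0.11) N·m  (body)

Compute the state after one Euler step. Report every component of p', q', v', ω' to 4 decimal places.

p' = (1.1400, 1.3600, 0.3100)
q' = (-0.6463, 0.2380, -0.2728, -0.6718)
v' = (-0.4200, -1.2000, 1.4400)
ω' = (-0.1580, 1.4214, -0.7826)

ω×(Iω) gyroscopic = (0.1170, 0.0100, 0.0013)
α = I⁻¹(τ − ω×Iω) = (-0.5800, 1.2143, 2.1740)
ω' = ω + α·dt = (-0.1580, 1.4214, -0.7826)
2q̇ = q⊗(0,ω) = (-0.3793273, 1.2386279, -0.5698887, 0.8349481)
q + ½dt·q⊗(0,ω), renormalized = (-0.6463, 0.2380, -0.2728, -0.6718)
a = (1.8000, -8.0000, 3.4000)
p + v·dt = (1.1400, 1.3600, 0.3100)
new velocity v' = (-0.4200, -1.2000, 1.4400)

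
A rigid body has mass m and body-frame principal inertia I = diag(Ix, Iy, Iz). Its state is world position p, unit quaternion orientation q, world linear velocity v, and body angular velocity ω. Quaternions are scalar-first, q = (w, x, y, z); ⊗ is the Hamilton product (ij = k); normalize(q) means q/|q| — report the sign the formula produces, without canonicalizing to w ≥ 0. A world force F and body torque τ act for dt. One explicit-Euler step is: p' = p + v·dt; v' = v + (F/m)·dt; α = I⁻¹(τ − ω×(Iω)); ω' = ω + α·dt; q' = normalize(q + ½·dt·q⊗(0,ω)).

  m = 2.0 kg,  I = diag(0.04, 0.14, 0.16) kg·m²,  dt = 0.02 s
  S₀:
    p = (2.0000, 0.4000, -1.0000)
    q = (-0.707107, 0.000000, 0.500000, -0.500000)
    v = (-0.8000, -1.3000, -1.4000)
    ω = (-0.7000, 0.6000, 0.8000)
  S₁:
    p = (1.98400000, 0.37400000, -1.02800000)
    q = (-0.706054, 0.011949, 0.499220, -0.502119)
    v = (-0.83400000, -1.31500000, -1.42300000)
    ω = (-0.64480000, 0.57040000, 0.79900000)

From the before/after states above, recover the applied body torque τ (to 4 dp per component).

τ = (0.1200, -0.1400, -0.0500)

ω₁ − ω₀ = (0.05520000, -0.02960000, -0.00100000)
gyro term ω₀×Iω₀ = (0.0096, 0.0672, -0.0420)
τ = I·(Δω/dt) + ω₀×(Iω₀) = (0.1200, -0.1400, -0.0500)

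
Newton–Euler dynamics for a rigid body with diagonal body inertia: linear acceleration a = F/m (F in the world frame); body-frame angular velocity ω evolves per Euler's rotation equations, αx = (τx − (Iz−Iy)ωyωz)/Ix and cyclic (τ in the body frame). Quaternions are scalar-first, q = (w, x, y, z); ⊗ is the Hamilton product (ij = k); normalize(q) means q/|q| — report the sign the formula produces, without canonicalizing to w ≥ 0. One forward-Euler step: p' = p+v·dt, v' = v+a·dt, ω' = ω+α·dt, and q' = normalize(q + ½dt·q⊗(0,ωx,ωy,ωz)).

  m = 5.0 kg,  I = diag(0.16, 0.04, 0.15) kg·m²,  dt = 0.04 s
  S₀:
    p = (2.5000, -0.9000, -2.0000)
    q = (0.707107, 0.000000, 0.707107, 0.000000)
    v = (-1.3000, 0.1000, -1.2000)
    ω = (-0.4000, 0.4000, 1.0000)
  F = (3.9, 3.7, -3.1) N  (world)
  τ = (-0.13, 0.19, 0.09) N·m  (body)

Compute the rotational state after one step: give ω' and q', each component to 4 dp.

ω' = (-0.4435, 0.5940, 1.0189)
q' = (0.7013, 0.0085, 0.7126, 0.0198)

precession coupling ω×(Iω) = (0.0440, -0.0040, 0.0192)
angular accel α = (-1.0875, 4.8500, 0.4720)
ω' = ω + α·dt = (-0.4435, 0.5940, 1.0189)
Hamilton product q⊗(0,ω) = (-0.2828428, 0.4242642, 0.2828428, 0.9899498)
q + ½dt·q⊗(0,ω), renormalized = (0.7013, 0.0085, 0.7126, 0.0198)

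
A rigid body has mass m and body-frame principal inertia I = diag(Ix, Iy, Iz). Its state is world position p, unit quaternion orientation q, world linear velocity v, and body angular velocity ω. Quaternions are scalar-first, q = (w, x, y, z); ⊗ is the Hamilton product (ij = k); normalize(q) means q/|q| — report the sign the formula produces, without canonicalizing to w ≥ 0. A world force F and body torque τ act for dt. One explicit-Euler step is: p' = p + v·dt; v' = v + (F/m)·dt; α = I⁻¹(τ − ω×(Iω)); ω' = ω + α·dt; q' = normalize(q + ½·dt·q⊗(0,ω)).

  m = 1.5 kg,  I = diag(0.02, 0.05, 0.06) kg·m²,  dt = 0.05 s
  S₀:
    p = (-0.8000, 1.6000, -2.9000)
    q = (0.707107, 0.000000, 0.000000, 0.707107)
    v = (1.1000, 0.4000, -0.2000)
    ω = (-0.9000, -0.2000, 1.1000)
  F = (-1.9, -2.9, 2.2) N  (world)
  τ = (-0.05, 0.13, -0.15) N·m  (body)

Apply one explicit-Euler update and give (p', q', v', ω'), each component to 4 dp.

gyro term ω×Iω = (-0.0022, 0.0396, 0.0054)
α = I⁻¹(τ − ω×Iω) = (-2.3900, 1.8080, -2.5900)
ω' = ω + α·dt = (-1.0195, -0.1096, 0.9705)
q⊗(0,ω) = (-0.7778177, -0.4949749, -0.7778177, 0.7778177)
q' = normalize(q + ½dt·q⊗(0,ω)) = (0.6872, -0.0124, -0.0194, 0.7261)
a = (-1.2667, -1.9333, 1.4667)
p' = p + v·dt = (-0.7450, 1.6200, -2.9100)
v' = v + a·dt = (1.0367, 0.3033, -0.1267)

p' = (-0.7450, 1.6200, -2.9100)
q' = (0.6872, -0.0124, -0.0194, 0.7261)
v' = (1.0367, 0.3033, -0.1267)
ω' = (-1.0195, -0.1096, 0.9705)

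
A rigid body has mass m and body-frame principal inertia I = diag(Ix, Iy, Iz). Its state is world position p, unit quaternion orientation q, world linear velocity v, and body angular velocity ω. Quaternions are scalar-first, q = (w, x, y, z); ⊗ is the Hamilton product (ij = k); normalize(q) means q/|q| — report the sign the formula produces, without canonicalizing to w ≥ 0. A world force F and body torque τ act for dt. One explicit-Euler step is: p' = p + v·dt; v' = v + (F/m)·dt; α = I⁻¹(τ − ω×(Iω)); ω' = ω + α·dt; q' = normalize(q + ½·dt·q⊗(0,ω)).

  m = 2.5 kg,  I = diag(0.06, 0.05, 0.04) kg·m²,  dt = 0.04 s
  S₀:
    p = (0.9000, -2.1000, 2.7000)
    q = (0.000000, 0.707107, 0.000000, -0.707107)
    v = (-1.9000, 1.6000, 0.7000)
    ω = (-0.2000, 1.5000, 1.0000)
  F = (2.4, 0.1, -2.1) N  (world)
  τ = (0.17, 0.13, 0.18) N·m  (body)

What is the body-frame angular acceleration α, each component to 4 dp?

α = (3.0833, 2.6800, 4.4250)

precession coupling ω×(Iω) = (-0.0150, -0.0040, 0.0030)
(τ − ω×Iω)/I = (3.0833, 2.6800, 4.4250)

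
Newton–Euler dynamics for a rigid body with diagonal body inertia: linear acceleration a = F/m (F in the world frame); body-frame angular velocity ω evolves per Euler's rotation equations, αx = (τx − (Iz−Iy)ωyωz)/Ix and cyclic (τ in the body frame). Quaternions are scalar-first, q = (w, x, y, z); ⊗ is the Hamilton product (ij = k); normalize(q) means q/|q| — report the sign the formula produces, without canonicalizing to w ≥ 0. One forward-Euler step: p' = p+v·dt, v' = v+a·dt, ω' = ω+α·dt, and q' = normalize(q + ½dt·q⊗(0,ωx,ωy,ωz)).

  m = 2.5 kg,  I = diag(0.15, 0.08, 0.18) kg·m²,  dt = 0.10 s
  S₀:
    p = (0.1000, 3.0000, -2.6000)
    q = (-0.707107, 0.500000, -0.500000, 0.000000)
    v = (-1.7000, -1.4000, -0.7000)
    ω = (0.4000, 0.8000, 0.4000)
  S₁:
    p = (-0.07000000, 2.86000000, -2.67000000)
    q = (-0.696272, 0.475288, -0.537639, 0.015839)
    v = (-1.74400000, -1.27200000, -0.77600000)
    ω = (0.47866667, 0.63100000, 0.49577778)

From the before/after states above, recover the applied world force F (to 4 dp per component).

F = (-1.1000, 3.2000, -1.9000)

Δv = v₁−v₀ = (-0.04400000, 0.12800000, -0.07600000)
m·(v₁−v₀)/dt = (-1.1000, 3.2000, -1.9000)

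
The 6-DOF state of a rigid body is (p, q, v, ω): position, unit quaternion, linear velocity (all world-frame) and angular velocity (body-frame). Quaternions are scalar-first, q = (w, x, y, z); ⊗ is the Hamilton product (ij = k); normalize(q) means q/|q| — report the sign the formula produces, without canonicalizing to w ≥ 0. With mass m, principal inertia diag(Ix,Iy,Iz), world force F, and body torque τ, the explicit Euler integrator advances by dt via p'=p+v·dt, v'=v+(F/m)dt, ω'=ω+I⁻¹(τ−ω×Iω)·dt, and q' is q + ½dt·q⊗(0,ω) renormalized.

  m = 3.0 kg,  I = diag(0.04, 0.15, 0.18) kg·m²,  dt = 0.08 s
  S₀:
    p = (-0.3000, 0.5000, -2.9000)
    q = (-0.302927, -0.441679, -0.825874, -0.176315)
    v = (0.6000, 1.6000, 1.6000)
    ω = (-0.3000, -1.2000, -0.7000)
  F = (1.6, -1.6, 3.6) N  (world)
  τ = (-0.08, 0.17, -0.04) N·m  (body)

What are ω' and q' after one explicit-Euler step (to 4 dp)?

α = I⁻¹(τ − ω×Iω) = (-2.6300, 1.3293, -0.4422)
ω' = ω + α·dt = (-0.5104, -1.0937, -0.7354)
q⊗(0,ω) = (-1.2469730, 0.4574119, 0.1072316, 0.4943015)
q' = normalize(q + ½dt·q⊗(0,ω)) = (-0.3522, -0.4227, -0.8203, -0.1563)

ω' = (-0.5104, -1.0937, -0.7354)
q' = (-0.3522, -0.4227, -0.8203, -0.1563)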